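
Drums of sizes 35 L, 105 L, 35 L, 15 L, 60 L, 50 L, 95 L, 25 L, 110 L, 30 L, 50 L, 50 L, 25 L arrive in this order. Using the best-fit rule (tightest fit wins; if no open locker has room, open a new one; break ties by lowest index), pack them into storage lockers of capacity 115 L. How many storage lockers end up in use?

  35 → locker 1 (new)  [load 35/115]
  105 → locker 2 (new)  [load 105/115]
  35 → locker 1  [load 70/115]
  15 → locker 1  [load 85/115]
  60 → locker 3 (new)  [load 60/115]
  50 → locker 3  [load 110/115]
  95 → locker 4 (new)  [load 95/115]
  25 → locker 1  [load 110/115]
  110 → locker 5 (new)  [load 110/115]
  30 → locker 6 (new)  [load 30/115]
  50 → locker 6  [load 80/115]
  50 → locker 7 (new)  [load 50/115]
  25 → locker 6  [load 105/115]
7 storage lockers opened.

7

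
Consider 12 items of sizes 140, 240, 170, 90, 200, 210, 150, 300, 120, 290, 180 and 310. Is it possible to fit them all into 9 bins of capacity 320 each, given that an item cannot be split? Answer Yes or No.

A valid assignment using 8 bins:
  bin 1: 310 = 310
  bin 2: 300 = 300
  bin 3: 290 = 290
  bin 4: 240 = 240
  bin 5: 210 + 90 = 300
  bin 6: 200 + 120 = 320
  bin 7: 180 + 140 = 320
  bin 8: 170 + 150 = 320
That uses only 8 ≤ 9, so 9 bins are enough.

Yes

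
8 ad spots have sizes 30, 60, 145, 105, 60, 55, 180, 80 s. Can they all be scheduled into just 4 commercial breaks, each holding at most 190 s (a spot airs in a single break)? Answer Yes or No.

Yes

A valid assignment using 4 commercial breaks:
  break 1: 180 = 180
  break 2: 145 + 30 = 175
  break 3: 105 + 80 = 185
  break 4: 60 + 60 + 55 = 175
Every load is within 190 s, so 4 commercial breaks suffice.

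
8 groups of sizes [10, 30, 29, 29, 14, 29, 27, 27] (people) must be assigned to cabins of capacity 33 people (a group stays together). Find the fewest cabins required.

7

Total = 30 + 29 + 29 + 29 + 27 + 27 + 14 + 10 = 195 people.
Lower bound: ⌈195/33⌉ = 6 cabins.
A packing using 7 cabins:
  cabin 1: 30 = 30
  cabin 2: 29 = 29
  cabin 3: 29 = 29
  cabin 4: 29 = 29
  cabin 5: 27 = 27
  cabin 6: 27 = 27
  cabin 7: 14 + 10 = 24
No arrangement into 6 cabins stays within capacity, so 7 is optimal.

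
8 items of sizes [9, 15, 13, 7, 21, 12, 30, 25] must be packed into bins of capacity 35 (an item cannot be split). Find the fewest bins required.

Total = 30 + 25 + 21 + 15 + 13 + 12 + 9 + 7 = 132.
Lower bound: ⌈132/35⌉ = 4 bins.
A packing using 4 bins:
  bin 1: 30 = 30
  bin 2: 25 + 9 = 34
  bin 3: 21 + 13 = 34
  bin 4: 15 + 12 + 7 = 34
This matches the lower bound, so 4 is optimal.

4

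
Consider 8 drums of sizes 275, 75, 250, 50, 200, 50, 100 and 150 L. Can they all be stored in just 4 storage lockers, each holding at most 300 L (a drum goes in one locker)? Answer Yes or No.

A valid assignment using 4 storage lockers:
  locker 1: 275 = 275
  locker 2: 250 + 50 = 300
  locker 3: 200 + 100 = 300
  locker 4: 150 + 75 + 50 = 275
Every load is within 300 L, so 4 storage lockers suffice.

Yes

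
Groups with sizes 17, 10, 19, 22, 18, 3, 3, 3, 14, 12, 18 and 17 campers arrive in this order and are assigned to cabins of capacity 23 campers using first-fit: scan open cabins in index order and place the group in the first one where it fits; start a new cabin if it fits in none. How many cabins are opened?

  17 → cabin 1 (new)  [load 17/23]
  10 → cabin 2 (new)  [load 10/23]
  19 → cabin 3 (new)  [load 19/23]
  22 → cabin 4 (new)  [load 22/23]
  18 → cabin 5 (new)  [load 18/23]
  3 → cabin 1  [load 20/23]
  3 → cabin 1  [load 23/23]
  3 → cabin 2  [load 13/23]
  14 → cabin 6 (new)  [load 14/23]
  12 → cabin 7 (new)  [load 12/23]
  18 → cabin 8 (new)  [load 18/23]
  17 → cabin 9 (new)  [load 17/23]
9 cabins opened.

9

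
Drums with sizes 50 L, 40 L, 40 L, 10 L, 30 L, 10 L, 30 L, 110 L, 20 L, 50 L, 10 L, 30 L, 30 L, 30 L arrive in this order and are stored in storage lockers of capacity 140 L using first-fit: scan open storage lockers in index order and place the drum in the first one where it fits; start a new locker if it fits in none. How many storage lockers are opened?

4

  50 → locker 1 (new)  [load 50/140]
  40 → locker 1  [load 90/140]
  40 → locker 1  [load 130/140]
  10 → locker 1  [load 140/140]
  30 → locker 2 (new)  [load 30/140]
  10 → locker 2  [load 40/140]
  30 → locker 2  [load 70/140]
  110 → locker 3 (new)  [load 110/140]
  20 → locker 2  [load 90/140]
  50 → locker 2  [load 140/140]
  10 → locker 3  [load 120/140]
  30 → locker 4 (new)  [load 30/140]
  30 → locker 4  [load 60/140]
  30 → locker 4  [load 90/140]
4 storage lockers opened.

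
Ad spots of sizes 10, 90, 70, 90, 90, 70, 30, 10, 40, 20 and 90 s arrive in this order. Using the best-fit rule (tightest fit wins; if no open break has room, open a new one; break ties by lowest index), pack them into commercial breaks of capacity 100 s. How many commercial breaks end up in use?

  10 → break 1 (new)  [load 10/100]
  90 → break 1  [load 100/100]
  70 → break 2 (new)  [load 70/100]
  90 → break 3 (new)  [load 90/100]
  90 → break 4 (new)  [load 90/100]
  70 → break 5 (new)  [load 70/100]
  30 → break 2  [load 100/100]
  10 → break 3  [load 100/100]
  40 → break 6 (new)  [load 40/100]
  20 → break 5  [load 90/100]
  90 → break 7 (new)  [load 90/100]
7 commercial breaks opened.

7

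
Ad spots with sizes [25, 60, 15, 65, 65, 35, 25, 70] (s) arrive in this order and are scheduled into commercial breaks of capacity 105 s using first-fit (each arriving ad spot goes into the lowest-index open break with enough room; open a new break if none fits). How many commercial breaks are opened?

4

  25 → break 1 (new)  [load 25/105]
  60 → break 1  [load 85/105]
  15 → break 1  [load 100/105]
  65 → break 2 (new)  [load 65/105]
  65 → break 3 (new)  [load 65/105]
  35 → break 2  [load 100/105]
  25 → break 3  [load 90/105]
  70 → break 4 (new)  [load 70/105]
4 commercial breaks opened.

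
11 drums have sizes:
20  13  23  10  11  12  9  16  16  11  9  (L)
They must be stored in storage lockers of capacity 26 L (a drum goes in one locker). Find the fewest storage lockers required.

Total = 23 + 20 + 16 + 16 + 13 + 12 + 11 + 11 + 10 + 9 + 9 = 150 L.
Lower bound: ⌈150/26⌉ = 6 storage lockers.
A packing using 7 storage lockers:
  locker 1: 23 = 23
  locker 2: 20 = 20
  locker 3: 16 + 10 = 26
  locker 4: 16 + 9 = 25
  locker 5: 13 + 12 = 25
  locker 6: 11 + 11 = 22
  locker 7: 9 = 9
No arrangement into 6 storage lockers stays within capacity, so 7 is optimal.

7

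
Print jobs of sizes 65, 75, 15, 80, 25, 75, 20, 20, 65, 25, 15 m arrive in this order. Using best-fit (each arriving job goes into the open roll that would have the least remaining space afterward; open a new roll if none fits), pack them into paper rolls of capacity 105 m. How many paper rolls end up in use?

  65 → roll 1 (new)  [load 65/105]
  75 → roll 2 (new)  [load 75/105]
  15 → roll 2  [load 90/105]
  80 → roll 3 (new)  [load 80/105]
  25 → roll 3  [load 105/105]
  75 → roll 4 (new)  [load 75/105]
  20 → roll 4  [load 95/105]
  20 → roll 1  [load 85/105]
  65 → roll 5 (new)  [load 65/105]
  25 → roll 5  [load 90/105]
  15 → roll 2  [load 105/105]
5 paper rolls opened.

5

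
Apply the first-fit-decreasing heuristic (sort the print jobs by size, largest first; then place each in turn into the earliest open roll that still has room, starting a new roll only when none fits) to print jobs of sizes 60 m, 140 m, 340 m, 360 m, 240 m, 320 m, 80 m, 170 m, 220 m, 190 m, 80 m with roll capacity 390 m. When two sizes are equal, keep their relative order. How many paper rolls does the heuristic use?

Sorted descending: 360, 340, 320, 240, 220, 190, 170, 140, 80, 80, 60.
  360 → roll 1 (new)  [load 360/390]
  340 → roll 2 (new)  [load 340/390]
  320 → roll 3 (new)  [load 320/390]
  240 → roll 4 (new)  [load 240/390]
  220 → roll 5 (new)  [load 220/390]
  190 → roll 6 (new)  [load 190/390]
  170 → roll 5  [load 390/390]
  140 → roll 4  [load 380/390]
  80 → roll 6  [load 270/390]
  80 → roll 6  [load 350/390]
  60 → roll 3  [load 380/390]
6 paper rolls opened.

6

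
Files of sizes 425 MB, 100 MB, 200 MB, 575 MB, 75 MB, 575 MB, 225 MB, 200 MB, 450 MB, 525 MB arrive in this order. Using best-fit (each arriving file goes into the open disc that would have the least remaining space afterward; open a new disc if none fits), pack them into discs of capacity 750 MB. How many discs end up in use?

6

  425 → disc 1 (new)  [load 425/750]
  100 → disc 1  [load 525/750]
  200 → disc 1  [load 725/750]
  575 → disc 2 (new)  [load 575/750]
  75 → disc 2  [load 650/750]
  575 → disc 3 (new)  [load 575/750]
  225 → disc 4 (new)  [load 225/750]
  200 → disc 4  [load 425/750]
  450 → disc 5 (new)  [load 450/750]
  525 → disc 6 (new)  [load 525/750]
6 discs opened.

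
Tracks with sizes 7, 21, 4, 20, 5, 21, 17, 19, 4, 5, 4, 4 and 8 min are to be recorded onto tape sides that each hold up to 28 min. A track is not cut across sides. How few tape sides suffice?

Total = 21 + 21 + 20 + 19 + 17 + 8 + 7 + 5 + 5 + 4 + 4 + 4 + 4 = 139 min.
Lower bound: ⌈139/28⌉ = 5 tape sides.
A packing using 6 tape sides:
  side 1: 21 + 7 = 28
  side 2: 21 + 5 = 26
  side 3: 20 + 8 = 28
  side 4: 19 + 5 + 4 = 28
  side 5: 17 + 4 + 4 = 25
  side 6: 4 = 4
No arrangement into 5 tape sides stays within capacity, so 6 is optimal.

6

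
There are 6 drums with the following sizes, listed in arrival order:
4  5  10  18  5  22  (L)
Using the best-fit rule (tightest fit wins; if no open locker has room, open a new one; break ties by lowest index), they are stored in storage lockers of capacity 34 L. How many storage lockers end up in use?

3

  4 → locker 1 (new)  [load 4/34]
  5 → locker 1  [load 9/34]
  10 → locker 1  [load 19/34]
  18 → locker 2 (new)  [load 18/34]
  5 → locker 1  [load 24/34]
  22 → locker 3 (new)  [load 22/34]
3 storage lockers opened.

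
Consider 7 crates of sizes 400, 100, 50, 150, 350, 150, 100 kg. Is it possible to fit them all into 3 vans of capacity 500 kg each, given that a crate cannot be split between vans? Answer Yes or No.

A valid assignment using 3 vans:
  van 1: 400 + 100 = 500
  van 2: 350 + 150 = 500
  van 3: 150 + 100 + 50 = 300
Every load is within 500 kg, so 3 vans suffice.

Yes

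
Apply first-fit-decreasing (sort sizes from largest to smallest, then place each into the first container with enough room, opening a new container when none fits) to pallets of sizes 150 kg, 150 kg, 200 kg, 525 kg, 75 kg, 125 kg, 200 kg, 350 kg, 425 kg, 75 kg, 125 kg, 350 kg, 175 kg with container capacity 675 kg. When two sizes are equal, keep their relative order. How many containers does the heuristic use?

Sorted descending: 525, 425, 350, 350, 200, 200, 175, 150, 150, 125, 125, 75, 75.
  525 → container 1 (new)  [load 525/675]
  425 → container 2 (new)  [load 425/675]
  350 → container 3 (new)  [load 350/675]
  350 → container 4 (new)  [load 350/675]
  200 → container 2  [load 625/675]
  200 → container 3  [load 550/675]
  175 → container 4  [load 525/675]
  150 → container 1  [load 675/675]
  150 → container 4  [load 675/675]
  125 → container 3  [load 675/675]
  125 → container 5 (new)  [load 125/675]
  75 → container 5  [load 200/675]
  75 → container 5  [load 275/675]
5 containers opened.

5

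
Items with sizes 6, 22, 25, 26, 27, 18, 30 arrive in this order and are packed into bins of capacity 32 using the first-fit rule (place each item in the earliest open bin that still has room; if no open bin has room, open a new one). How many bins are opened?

  6 → bin 1 (new)  [load 6/32]
  22 → bin 1  [load 28/32]
  25 → bin 2 (new)  [load 25/32]
  26 → bin 3 (new)  [load 26/32]
  27 → bin 4 (new)  [load 27/32]
  18 → bin 5 (new)  [load 18/32]
  30 → bin 6 (new)  [load 30/32]
6 bins opened.

6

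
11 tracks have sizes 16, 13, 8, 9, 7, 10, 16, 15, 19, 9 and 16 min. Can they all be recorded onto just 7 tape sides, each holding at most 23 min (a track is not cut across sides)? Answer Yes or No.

Yes

A valid assignment using 7 tape sides:
  side 1: 19 = 19
  side 2: 16 + 7 = 23
  side 3: 16 = 16
  side 4: 16 = 16
  side 5: 15 + 8 = 23
  side 6: 13 + 10 = 23
  side 7: 9 + 9 = 18
Every load is within 23 min, so 7 tape sides suffice.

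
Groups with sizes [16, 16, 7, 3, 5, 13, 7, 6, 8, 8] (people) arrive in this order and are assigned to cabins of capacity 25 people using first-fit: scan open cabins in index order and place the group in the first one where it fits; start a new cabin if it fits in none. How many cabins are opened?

  16 → cabin 1 (new)  [load 16/25]
  16 → cabin 2 (new)  [load 16/25]
  7 → cabin 1  [load 23/25]
  3 → cabin 2  [load 19/25]
  5 → cabin 2  [load 24/25]
  13 → cabin 3 (new)  [load 13/25]
  7 → cabin 3  [load 20/25]
  6 → cabin 4 (new)  [load 6/25]
  8 → cabin 4  [load 14/25]
  8 → cabin 4  [load 22/25]
4 cabins opened.

4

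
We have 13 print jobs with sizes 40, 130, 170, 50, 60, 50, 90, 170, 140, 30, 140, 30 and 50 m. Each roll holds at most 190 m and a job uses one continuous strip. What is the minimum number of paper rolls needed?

7

Total = 170 + 170 + 140 + 140 + 130 + 90 + 60 + 50 + 50 + 50 + 40 + 30 + 30 = 1150 m.
Lower bound: ⌈1150/190⌉ = 7 paper rolls.
A packing using 7 paper rolls:
  roll 1: 170 = 170
  roll 2: 170 = 170
  roll 3: 140 + 50 = 190
  roll 4: 140 + 50 = 190
  roll 5: 130 + 60 = 190
  roll 6: 90 + 50 + 40 = 180
  roll 7: 30 + 30 = 60
This matches the lower bound, so 7 is optimal.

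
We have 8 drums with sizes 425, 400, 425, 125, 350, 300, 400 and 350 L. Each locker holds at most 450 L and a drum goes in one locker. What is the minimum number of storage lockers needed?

Total = 425 + 425 + 400 + 400 + 350 + 350 + 300 + 125 = 2775 L.
Lower bound: ⌈2775/450⌉ = 7 storage lockers.
A packing using 7 storage lockers:
  locker 1: 425 = 425
  locker 2: 425 = 425
  locker 3: 400 = 400
  locker 4: 400 = 400
  locker 5: 350 = 350
  locker 6: 350 = 350
  locker 7: 300 + 125 = 425
This matches the lower bound, so 7 is optimal.

7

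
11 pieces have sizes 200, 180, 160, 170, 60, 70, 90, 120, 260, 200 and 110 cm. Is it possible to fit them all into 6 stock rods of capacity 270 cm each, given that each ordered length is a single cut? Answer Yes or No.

Total = 1620 cm; ⌈1620/270⌉ = 6.
The bound of 6 does not rule out 6, but exhaustive search shows no assignment into 6 stock rods of capacity 270 cm exists — the minimum is 7.

No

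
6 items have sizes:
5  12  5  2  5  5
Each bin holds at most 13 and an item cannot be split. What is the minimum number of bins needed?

3

Total = 12 + 5 + 5 + 5 + 5 + 2 = 34.
Lower bound: ⌈34/13⌉ = 3 bins.
A packing using 3 bins:
  bin 1: 12 = 12
  bin 2: 5 + 5 + 2 = 12
  bin 3: 5 + 5 = 10
This matches the lower bound, so 3 is optimal.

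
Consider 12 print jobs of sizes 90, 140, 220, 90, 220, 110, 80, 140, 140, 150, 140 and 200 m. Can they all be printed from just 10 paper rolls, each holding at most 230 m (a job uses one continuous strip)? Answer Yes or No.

Yes

A valid assignment using 9 paper rolls:
  roll 1: 220 = 220
  roll 2: 220 = 220
  roll 3: 200 = 200
  roll 4: 150 + 80 = 230
  roll 5: 140 + 90 = 230
  roll 6: 140 + 90 = 230
  roll 7: 140 = 140
  roll 8: 140 = 140
  roll 9: 110 = 110
That uses only 9 ≤ 10, so 10 paper rolls are enough.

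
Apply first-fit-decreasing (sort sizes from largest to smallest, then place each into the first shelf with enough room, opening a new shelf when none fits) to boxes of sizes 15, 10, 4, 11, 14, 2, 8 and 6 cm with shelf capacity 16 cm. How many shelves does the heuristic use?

5

Sorted descending: 15, 14, 11, 10, 8, 6, 4, 2.
  15 → shelf 1 (new)  [load 15/16]
  14 → shelf 2 (new)  [load 14/16]
  11 → shelf 3 (new)  [load 11/16]
  10 → shelf 4 (new)  [load 10/16]
  8 → shelf 5 (new)  [load 8/16]
  6 → shelf 4  [load 16/16]
  4 → shelf 3  [load 15/16]
  2 → shelf 2  [load 16/16]
5 shelves opened.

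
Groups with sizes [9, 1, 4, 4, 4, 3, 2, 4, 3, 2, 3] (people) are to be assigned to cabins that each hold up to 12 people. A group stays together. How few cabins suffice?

4

Total = 9 + 4 + 4 + 4 + 4 + 3 + 3 + 3 + 2 + 2 + 1 = 39 people.
Lower bound: ⌈39/12⌉ = 4 cabins.
A packing using 4 cabins:
  cabin 1: 9 + 3 = 12
  cabin 2: 4 + 4 + 4 = 12
  cabin 3: 4 + 3 + 3 + 2 = 12
  cabin 4: 2 + 1 = 3
This matches the lower bound, so 4 is optimal.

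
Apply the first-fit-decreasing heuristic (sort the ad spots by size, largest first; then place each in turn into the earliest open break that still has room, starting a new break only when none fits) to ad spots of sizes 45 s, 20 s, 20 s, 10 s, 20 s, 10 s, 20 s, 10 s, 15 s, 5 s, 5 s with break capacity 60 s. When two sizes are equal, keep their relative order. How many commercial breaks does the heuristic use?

3

Sorted descending: 45, 20, 20, 20, 20, 15, 10, 10, 10, 5, 5.
  45 → break 1 (new)  [load 45/60]
  20 → break 2 (new)  [load 20/60]
  20 → break 2  [load 40/60]
  20 → break 2  [load 60/60]
  20 → break 3 (new)  [load 20/60]
  15 → break 1  [load 60/60]
  10 → break 3  [load 30/60]
  10 → break 3  [load 40/60]
  10 → break 3  [load 50/60]
  5 → break 3  [load 55/60]
  5 → break 3  [load 60/60]
3 commercial breaks opened.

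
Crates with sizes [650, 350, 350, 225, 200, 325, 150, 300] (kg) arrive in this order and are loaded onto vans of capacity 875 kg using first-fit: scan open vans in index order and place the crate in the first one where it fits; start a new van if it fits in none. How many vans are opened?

  650 → van 1 (new)  [load 650/875]
  350 → van 2 (new)  [load 350/875]
  350 → van 2  [load 700/875]
  225 → van 1  [load 875/875]
  200 → van 3 (new)  [load 200/875]
  325 → van 3  [load 525/875]
  150 → van 2  [load 850/875]
  300 → van 3  [load 825/875]
3 vans opened.

3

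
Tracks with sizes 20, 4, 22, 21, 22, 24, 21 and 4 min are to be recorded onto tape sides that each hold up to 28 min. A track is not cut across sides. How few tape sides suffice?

6

Total = 24 + 22 + 22 + 21 + 21 + 20 + 4 + 4 = 138 min.
Lower bound: ⌈138/28⌉ = 5 tape sides.
Also, 6 tracks each exceed 14 min, and no two of those can share a side, so at least 6 tape sides are needed.
A packing using 6 tape sides:
  side 1: 24 + 4 = 28
  side 2: 22 + 4 = 26
  side 3: 22 = 22
  side 4: 21 = 21
  side 5: 21 = 21
  side 6: 20 = 20
This matches the lower bound, so 6 is optimal.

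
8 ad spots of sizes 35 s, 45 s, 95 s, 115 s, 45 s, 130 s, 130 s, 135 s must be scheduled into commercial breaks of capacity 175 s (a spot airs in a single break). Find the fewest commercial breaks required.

5

Total = 135 + 130 + 130 + 115 + 95 + 45 + 45 + 35 = 730 s.
Lower bound: ⌈730/175⌉ = 5 commercial breaks.
A packing using 5 commercial breaks:
  break 1: 135 + 35 = 170
  break 2: 130 + 45 = 175
  break 3: 130 + 45 = 175
  break 4: 115 = 115
  break 5: 95 = 95
This matches the lower bound, so 5 is optimal.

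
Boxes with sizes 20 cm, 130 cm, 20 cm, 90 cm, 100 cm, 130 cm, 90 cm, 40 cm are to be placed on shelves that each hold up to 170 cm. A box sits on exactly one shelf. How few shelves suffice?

Total = 130 + 130 + 100 + 90 + 90 + 40 + 20 + 20 = 620 cm.
Lower bound: ⌈620/170⌉ = 4 shelves.
Also, 5 boxes each exceed 85 cm, and no two of those can share a shelf, so at least 5 shelves are needed.
A packing using 5 shelves:
  shelf 1: 130 + 40 = 170
  shelf 2: 130 + 20 + 20 = 170
  shelf 3: 100 = 100
  shelf 4: 90 = 90
  shelf 5: 90 = 90
This matches the lower bound, so 5 is optimal.

5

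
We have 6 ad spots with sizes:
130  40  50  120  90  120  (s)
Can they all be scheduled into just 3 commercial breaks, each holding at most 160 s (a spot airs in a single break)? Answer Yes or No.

Total = 550 s; ⌈550/160⌉ = 4.
At least 4 commercial breaks are required, but only 3 are allowed.

No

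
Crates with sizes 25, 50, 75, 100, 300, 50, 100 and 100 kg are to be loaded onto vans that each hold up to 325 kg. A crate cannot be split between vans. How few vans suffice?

3

Total = 300 + 100 + 100 + 100 + 75 + 50 + 50 + 25 = 800 kg.
Lower bound: ⌈800/325⌉ = 3 vans.
A packing using 3 vans:
  van 1: 300 + 25 = 325
  van 2: 100 + 100 + 100 = 300
  van 3: 75 + 50 + 50 = 175
This matches the lower bound, so 3 is optimal.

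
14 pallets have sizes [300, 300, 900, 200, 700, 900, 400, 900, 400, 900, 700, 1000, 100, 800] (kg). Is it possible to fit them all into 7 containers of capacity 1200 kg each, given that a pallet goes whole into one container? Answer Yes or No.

Total = 8500 kg; ⌈8500/1200⌉ = 8.
At least 8 containers are required, but only 7 are allowed.

No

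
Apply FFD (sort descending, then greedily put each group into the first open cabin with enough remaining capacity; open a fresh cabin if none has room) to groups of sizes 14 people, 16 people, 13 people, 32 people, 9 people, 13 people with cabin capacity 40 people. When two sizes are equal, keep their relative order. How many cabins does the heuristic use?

Sorted descending: 32, 16, 14, 13, 13, 9.
  32 → cabin 1 (new)  [load 32/40]
  16 → cabin 2 (new)  [load 16/40]
  14 → cabin 2  [load 30/40]
  13 → cabin 3 (new)  [load 13/40]
  13 → cabin 3  [load 26/40]
  9 → cabin 2  [load 39/40]
3 cabins opened.

3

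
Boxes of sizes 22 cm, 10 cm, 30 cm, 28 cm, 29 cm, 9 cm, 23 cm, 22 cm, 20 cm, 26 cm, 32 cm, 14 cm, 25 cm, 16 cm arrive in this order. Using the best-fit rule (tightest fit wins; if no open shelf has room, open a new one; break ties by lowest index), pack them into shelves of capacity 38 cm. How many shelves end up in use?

10

  22 → shelf 1 (new)  [load 22/38]
  10 → shelf 1  [load 32/38]
  30 → shelf 2 (new)  [load 30/38]
  28 → shelf 3 (new)  [load 28/38]
  29 → shelf 4 (new)  [load 29/38]
  9 → shelf 4  [load 38/38]
  23 → shelf 5 (new)  [load 23/38]
  22 → shelf 6 (new)  [load 22/38]
  20 → shelf 7 (new)  [load 20/38]
  26 → shelf 8 (new)  [load 26/38]
  32 → shelf 9 (new)  [load 32/38]
  14 → shelf 5  [load 37/38]
  25 → shelf 10 (new)  [load 25/38]
  16 → shelf 6  [load 38/38]
10 shelves opened.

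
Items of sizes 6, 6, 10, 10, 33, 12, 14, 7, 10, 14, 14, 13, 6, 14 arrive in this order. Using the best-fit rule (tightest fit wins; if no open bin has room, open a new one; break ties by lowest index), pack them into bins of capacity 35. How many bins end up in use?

  6 → bin 1 (new)  [load 6/35]
  6 → bin 1  [load 12/35]
  10 → bin 1  [load 22/35]
  10 → bin 1  [load 32/35]
  33 → bin 2 (new)  [load 33/35]
  12 → bin 3 (new)  [load 12/35]
  14 → bin 3  [load 26/35]
  7 → bin 3  [load 33/35]
  10 → bin 4 (new)  [load 10/35]
  14 → bin 4  [load 24/35]
  14 → bin 5 (new)  [load 14/35]
  13 → bin 5  [load 27/35]
  6 → bin 5  [load 33/35]
  14 → bin 6 (new)  [load 14/35]
6 bins opened.

6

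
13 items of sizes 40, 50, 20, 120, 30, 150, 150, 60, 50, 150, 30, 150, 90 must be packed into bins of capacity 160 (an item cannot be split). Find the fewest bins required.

8

Total = 150 + 150 + 150 + 150 + 120 + 90 + 60 + 50 + 50 + 40 + 30 + 30 + 20 = 1090.
Lower bound: ⌈1090/160⌉ = 7 bins.
A packing using 8 bins:
  bin 1: 150 = 150
  bin 2: 150 = 150
  bin 3: 150 = 150
  bin 4: 150 = 150
  bin 5: 120 + 40 = 160
  bin 6: 90 + 60 = 150
  bin 7: 50 + 50 + 30 + 30 = 160
  bin 8: 20 = 20
No arrangement into 7 bins stays within capacity, so 8 is optimal.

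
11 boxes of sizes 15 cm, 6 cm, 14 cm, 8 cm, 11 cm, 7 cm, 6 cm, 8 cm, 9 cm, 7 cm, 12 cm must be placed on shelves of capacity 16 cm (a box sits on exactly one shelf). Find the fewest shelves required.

8

Total = 15 + 14 + 12 + 11 + 9 + 8 + 8 + 7 + 7 + 6 + 6 = 103 cm.
Lower bound: ⌈103/16⌉ = 7 shelves.
A packing using 8 shelves:
  shelf 1: 15 = 15
  shelf 2: 14 = 14
  shelf 3: 12 = 12
  shelf 4: 11 = 11
  shelf 5: 9 + 7 = 16
  shelf 6: 8 + 8 = 16
  shelf 7: 7 + 6 = 13
  shelf 8: 6 = 6
No arrangement into 7 shelves stays within capacity, so 8 is optimal.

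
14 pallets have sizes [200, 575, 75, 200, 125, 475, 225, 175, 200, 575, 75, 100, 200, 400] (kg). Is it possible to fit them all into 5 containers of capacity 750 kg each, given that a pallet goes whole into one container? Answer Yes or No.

Yes

A valid assignment using 5 containers:
  container 1: 575 + 175 = 750
  container 2: 575 + 125 = 700
  container 3: 475 + 225 = 700
  container 4: 400 + 200 + 100 = 700
  container 5: 200 + 200 + 200 + 75 + 75 = 750
Every load is within 750 kg, so 5 containers suffice.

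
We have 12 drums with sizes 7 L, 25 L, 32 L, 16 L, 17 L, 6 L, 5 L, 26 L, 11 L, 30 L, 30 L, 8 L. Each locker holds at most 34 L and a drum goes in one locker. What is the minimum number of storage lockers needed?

7

Total = 32 + 30 + 30 + 26 + 25 + 17 + 16 + 11 + 8 + 7 + 6 + 5 = 213 L.
Lower bound: ⌈213/34⌉ = 7 storage lockers.
A packing using 7 storage lockers:
  locker 1: 32 = 32
  locker 2: 30 = 30
  locker 3: 30 = 30
  locker 4: 26 + 8 = 34
  locker 5: 25 + 7 = 32
  locker 6: 17 + 16 = 33
  locker 7: 11 + 6 + 5 = 22
This matches the lower bound, so 7 is optimal.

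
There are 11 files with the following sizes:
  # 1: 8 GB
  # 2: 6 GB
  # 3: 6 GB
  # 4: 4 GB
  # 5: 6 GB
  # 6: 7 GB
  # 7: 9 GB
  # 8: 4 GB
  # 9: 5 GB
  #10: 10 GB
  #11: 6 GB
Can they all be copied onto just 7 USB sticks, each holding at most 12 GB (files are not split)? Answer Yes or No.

Yes

A valid assignment using 7 USB sticks:
  USB stick 1: 10 = 10
  USB stick 2: 9 = 9
  USB stick 3: 8 + 4 = 12
  USB stick 4: 7 + 5 = 12
  USB stick 5: 6 + 6 = 12
  USB stick 6: 6 + 6 = 12
  USB stick 7: 4 = 4
Every load is within 12 GB, so 7 USB sticks suffice.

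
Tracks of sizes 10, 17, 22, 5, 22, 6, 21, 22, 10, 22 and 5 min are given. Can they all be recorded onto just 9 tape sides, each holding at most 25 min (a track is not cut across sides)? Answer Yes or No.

A valid assignment using 8 tape sides:
  side 1: 22 = 22
  side 2: 22 = 22
  side 3: 22 = 22
  side 4: 22 = 22
  side 5: 21 = 21
  side 6: 17 + 6 = 23
  side 7: 10 + 10 + 5 = 25
  side 8: 5 = 5
That uses only 8 ≤ 9, so 9 tape sides are enough.

Yes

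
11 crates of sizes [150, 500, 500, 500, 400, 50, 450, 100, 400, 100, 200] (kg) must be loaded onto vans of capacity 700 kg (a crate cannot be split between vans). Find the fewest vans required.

6

Total = 500 + 500 + 500 + 450 + 400 + 400 + 200 + 150 + 100 + 100 + 50 = 3350 kg.
Lower bound: ⌈3350/700⌉ = 5 vans.
Also, 6 crates each exceed 350 kg, and no two of those can share a van, so at least 6 vans are needed.
A packing using 6 vans:
  van 1: 500 + 200 = 700
  van 2: 500 + 150 + 50 = 700
  van 3: 500 + 100 + 100 = 700
  van 4: 450 = 450
  van 5: 400 = 400
  van 6: 400 = 400
This matches the lower bound, so 6 is optimal.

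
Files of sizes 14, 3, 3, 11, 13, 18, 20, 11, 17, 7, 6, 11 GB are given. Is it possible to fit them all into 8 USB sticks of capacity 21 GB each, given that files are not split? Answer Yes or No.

Yes

A valid assignment using 8 USB sticks:
  USB stick 1: 20 = 20
  USB stick 2: 18 + 3 = 21
  USB stick 3: 17 + 3 = 20
  USB stick 4: 14 + 7 = 21
  USB stick 5: 13 + 6 = 19
  USB stick 6: 11 = 11
  USB stick 7: 11 = 11
  USB stick 8: 11 = 11
Every load is within 21 GB, so 8 USB sticks suffice.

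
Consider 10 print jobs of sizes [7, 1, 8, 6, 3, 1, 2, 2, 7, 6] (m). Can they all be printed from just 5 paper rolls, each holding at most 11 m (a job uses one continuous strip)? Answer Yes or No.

Yes

A valid assignment using 5 paper rolls:
  roll 1: 8 + 3 = 11
  roll 2: 7 + 2 + 2 = 11
  roll 3: 7 + 1 + 1 = 9
  roll 4: 6 = 6
  roll 5: 6 = 6
Every load is within 11 m, so 5 paper rolls suffice.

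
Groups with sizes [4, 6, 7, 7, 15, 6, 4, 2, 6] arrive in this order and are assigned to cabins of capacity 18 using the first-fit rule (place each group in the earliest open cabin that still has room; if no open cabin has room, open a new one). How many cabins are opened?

4

  4 → cabin 1 (new)  [load 4/18]
  6 → cabin 1  [load 10/18]
  7 → cabin 1  [load 17/18]
  7 → cabin 2 (new)  [load 7/18]
  15 → cabin 3 (new)  [load 15/18]
  6 → cabin 2  [load 13/18]
  4 → cabin 2  [load 17/18]
  2 → cabin 3  [load 17/18]
  6 → cabin 4 (new)  [load 6/18]
4 cabins opened.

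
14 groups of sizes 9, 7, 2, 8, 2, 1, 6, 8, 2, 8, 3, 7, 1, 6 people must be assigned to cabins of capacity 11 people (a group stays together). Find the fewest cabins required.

8

Total = 9 + 8 + 8 + 8 + 7 + 7 + 6 + 6 + 3 + 2 + 2 + 2 + 1 + 1 = 70 people.
Lower bound: ⌈70/11⌉ = 7 cabins.
Also, 8 groups each exceed 11/2 people, and no two of those can share a cabin, so at least 8 cabins are needed.
A packing using 8 cabins:
  cabin 1: 9 + 2 = 11
  cabin 2: 8 + 3 = 11
  cabin 3: 8 + 2 + 1 = 11
  cabin 4: 8 + 2 + 1 = 11
  cabin 5: 7 = 7
  cabin 6: 7 = 7
  cabin 7: 6 = 6
  cabin 8: 6 = 6
This matches the lower bound, so 8 is optimal.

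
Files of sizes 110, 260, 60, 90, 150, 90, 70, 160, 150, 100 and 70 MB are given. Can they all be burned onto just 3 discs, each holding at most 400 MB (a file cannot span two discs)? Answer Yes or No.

Total = 1310 MB; ⌈1310/400⌉ = 4.
At least 4 discs are required, but only 3 are allowed.

No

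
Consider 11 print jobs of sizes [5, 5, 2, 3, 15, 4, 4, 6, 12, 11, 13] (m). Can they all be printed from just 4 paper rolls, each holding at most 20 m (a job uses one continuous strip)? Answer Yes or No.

A valid assignment using 4 paper rolls:
  roll 1: 15 + 5 = 20
  roll 2: 13 + 4 + 3 = 20
  roll 3: 12 + 6 + 2 = 20
  roll 4: 11 + 5 + 4 = 20
Every load is within 20 m, so 4 paper rolls suffice.

Yes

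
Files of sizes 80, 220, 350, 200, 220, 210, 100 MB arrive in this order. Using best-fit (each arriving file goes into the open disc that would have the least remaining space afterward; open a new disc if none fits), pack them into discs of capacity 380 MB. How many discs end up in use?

5

  80 → disc 1 (new)  [load 80/380]
  220 → disc 1  [load 300/380]
  350 → disc 2 (new)  [load 350/380]
  200 → disc 3 (new)  [load 200/380]
  220 → disc 4 (new)  [load 220/380]
  210 → disc 5 (new)  [load 210/380]
  100 → disc 4  [load 320/380]
5 discs opened.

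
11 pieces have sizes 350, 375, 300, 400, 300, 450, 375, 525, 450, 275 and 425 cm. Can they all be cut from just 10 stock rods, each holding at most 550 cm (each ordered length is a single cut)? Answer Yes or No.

No

Total = 4225 cm; ⌈4225/550⌉ = 8.
10 pieces each exceed half the capacity and cannot share a stock rod, forcing at least 10 stock rods.
The bound of 10 does not rule out 10, but exhaustive search shows no assignment into 10 stock rods of capacity 550 cm exists — the minimum is 11.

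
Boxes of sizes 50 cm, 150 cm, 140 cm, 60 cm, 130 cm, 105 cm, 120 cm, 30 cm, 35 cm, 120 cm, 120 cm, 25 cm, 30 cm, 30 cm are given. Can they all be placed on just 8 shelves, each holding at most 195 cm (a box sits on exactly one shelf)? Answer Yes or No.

A valid assignment using 7 shelves:
  shelf 1: 150 + 35 = 185
  shelf 2: 140 + 50 = 190
  shelf 3: 130 + 60 = 190
  shelf 4: 120 + 30 + 30 = 180
  shelf 5: 120 + 30 + 25 = 175
  shelf 6: 120 = 120
  shelf 7: 105 = 105
That uses only 7 ≤ 8, so 8 shelves are enough.

Yes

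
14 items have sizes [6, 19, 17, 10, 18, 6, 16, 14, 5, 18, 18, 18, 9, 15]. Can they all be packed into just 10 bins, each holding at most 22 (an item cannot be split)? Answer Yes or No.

A valid assignment using 10 bins:
  bin 1: 19 = 19
  bin 2: 18 = 18
  bin 3: 18 = 18
  bin 4: 18 = 18
  bin 5: 18 = 18
  bin 6: 17 + 5 = 22
  bin 7: 16 + 6 = 22
  bin 8: 15 + 6 = 21
  bin 9: 14 = 14
  bin 10: 10 + 9 = 19
Every load is within 22, so 10 bins suffice.

Yes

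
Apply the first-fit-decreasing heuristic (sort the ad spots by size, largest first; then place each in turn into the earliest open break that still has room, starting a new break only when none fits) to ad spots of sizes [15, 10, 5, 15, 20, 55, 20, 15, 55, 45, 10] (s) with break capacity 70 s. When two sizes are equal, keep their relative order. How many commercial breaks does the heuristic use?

4

Sorted descending: 55, 55, 45, 20, 20, 15, 15, 15, 10, 10, 5.
  55 → break 1 (new)  [load 55/70]
  55 → break 2 (new)  [load 55/70]
  45 → break 3 (new)  [load 45/70]
  20 → break 3  [load 65/70]
  20 → break 4 (new)  [load 20/70]
  15 → break 1  [load 70/70]
  15 → break 2  [load 70/70]
  15 → break 4  [load 35/70]
  10 → break 4  [load 45/70]
  10 → break 4  [load 55/70]
  5 → break 3  [load 70/70]
4 commercial breaks opened.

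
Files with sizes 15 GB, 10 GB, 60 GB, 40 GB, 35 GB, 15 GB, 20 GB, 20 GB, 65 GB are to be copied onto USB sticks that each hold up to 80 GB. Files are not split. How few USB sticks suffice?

Total = 65 + 60 + 40 + 35 + 20 + 20 + 15 + 15 + 10 = 280 GB.
Lower bound: ⌈280/80⌉ = 4 USB sticks.
A packing using 4 USB sticks:
  USB stick 1: 65 + 15 = 80
  USB stick 2: 60 + 20 = 80
  USB stick 3: 40 + 35 = 75
  USB stick 4: 20 + 15 + 10 = 45
This matches the lower bound, so 4 is optimal.

4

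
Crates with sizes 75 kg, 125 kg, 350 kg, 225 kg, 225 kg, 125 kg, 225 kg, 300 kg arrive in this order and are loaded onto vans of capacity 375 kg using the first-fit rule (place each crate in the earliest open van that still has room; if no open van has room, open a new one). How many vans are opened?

  75 → van 1 (new)  [load 75/375]
  125 → van 1  [load 200/375]
  350 → van 2 (new)  [load 350/375]
  225 → van 3 (new)  [load 225/375]
  225 → van 4 (new)  [load 225/375]
  125 → van 1  [load 325/375]
  225 → van 5 (new)  [load 225/375]
  300 → van 6 (new)  [load 300/375]
6 vans opened.

6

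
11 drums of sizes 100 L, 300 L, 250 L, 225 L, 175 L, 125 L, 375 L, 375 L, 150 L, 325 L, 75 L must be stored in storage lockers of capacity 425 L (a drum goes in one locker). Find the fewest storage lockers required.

7

Total = 375 + 375 + 325 + 300 + 250 + 225 + 175 + 150 + 125 + 100 + 75 = 2475 L.
Lower bound: ⌈2475/425⌉ = 6 storage lockers.
A packing using 7 storage lockers:
  locker 1: 375 = 375
  locker 2: 375 = 375
  locker 3: 325 + 100 = 425
  locker 4: 300 + 125 = 425
  locker 5: 250 + 175 = 425
  locker 6: 225 + 150 = 375
  locker 7: 75 = 75
No arrangement into 6 storage lockers stays within capacity, so 7 is optimal.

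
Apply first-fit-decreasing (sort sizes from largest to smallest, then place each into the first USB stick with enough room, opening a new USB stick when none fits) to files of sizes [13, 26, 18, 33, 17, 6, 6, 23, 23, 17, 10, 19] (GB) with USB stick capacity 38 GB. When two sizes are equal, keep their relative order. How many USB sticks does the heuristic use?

Sorted descending: 33, 26, 23, 23, 19, 18, 17, 17, 13, 10, 6, 6.
  33 → USB stick 1 (new)  [load 33/38]
  26 → USB stick 2 (new)  [load 26/38]
  23 → USB stick 3 (new)  [load 23/38]
  23 → USB stick 4 (new)  [load 23/38]
  19 → USB stick 5 (new)  [load 19/38]
  18 → USB stick 5  [load 37/38]
  17 → USB stick 6 (new)  [load 17/38]
  17 → USB stick 6  [load 34/38]
  13 → USB stick 3  [load 36/38]
  10 → USB stick 2  [load 36/38]
  6 → USB stick 4  [load 29/38]
  6 → USB stick 4  [load 35/38]
6 USB sticks opened.

6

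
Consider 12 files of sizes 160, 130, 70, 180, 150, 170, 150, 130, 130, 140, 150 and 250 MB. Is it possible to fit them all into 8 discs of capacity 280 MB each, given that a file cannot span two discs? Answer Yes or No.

A valid assignment using 8 discs:
  disc 1: 250 = 250
  disc 2: 180 + 70 = 250
  disc 3: 170 = 170
  disc 4: 160 = 160
  disc 5: 150 + 130 = 280
  disc 6: 150 + 130 = 280
  disc 7: 150 + 130 = 280
  disc 8: 140 = 140
Every load is within 280 MB, so 8 discs suffice.

Yes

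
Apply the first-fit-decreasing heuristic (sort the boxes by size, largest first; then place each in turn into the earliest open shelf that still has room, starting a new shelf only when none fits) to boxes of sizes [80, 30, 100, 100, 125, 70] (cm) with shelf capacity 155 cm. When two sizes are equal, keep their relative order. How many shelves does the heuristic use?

Sorted descending: 125, 100, 100, 80, 70, 30.
  125 → shelf 1 (new)  [load 125/155]
  100 → shelf 2 (new)  [load 100/155]
  100 → shelf 3 (new)  [load 100/155]
  80 → shelf 4 (new)  [load 80/155]
  70 → shelf 4  [load 150/155]
  30 → shelf 1  [load 155/155]
4 shelves opened.

4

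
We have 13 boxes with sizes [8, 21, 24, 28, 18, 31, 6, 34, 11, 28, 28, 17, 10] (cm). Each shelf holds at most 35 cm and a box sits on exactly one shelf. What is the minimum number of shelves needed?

9

Total = 34 + 31 + 28 + 28 + 28 + 24 + 21 + 18 + 17 + 11 + 10 + 8 + 6 = 264 cm.
Lower bound: ⌈264/35⌉ = 8 shelves.
A packing using 9 shelves:
  shelf 1: 34 = 34
  shelf 2: 31 = 31
  shelf 3: 28 + 6 = 34
  shelf 4: 28 = 28
  shelf 5: 28 = 28
  shelf 6: 24 + 11 = 35
  shelf 7: 21 + 10 = 31
  shelf 8: 18 + 17 = 35
  shelf 9: 8 = 8
No arrangement into 8 shelves stays within capacity, so 9 is optimal.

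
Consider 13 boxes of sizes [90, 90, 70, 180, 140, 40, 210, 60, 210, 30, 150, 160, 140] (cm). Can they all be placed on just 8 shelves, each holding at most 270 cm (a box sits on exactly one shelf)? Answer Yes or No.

A valid assignment using 7 shelves:
  shelf 1: 210 + 60 = 270
  shelf 2: 210 + 40 = 250
  shelf 3: 180 + 90 = 270
  shelf 4: 160 + 90 = 250
  shelf 5: 150 + 70 + 30 = 250
  shelf 6: 140 = 140
  shelf 7: 140 = 140
That uses only 7 ≤ 8, so 8 shelves are enough.

Yes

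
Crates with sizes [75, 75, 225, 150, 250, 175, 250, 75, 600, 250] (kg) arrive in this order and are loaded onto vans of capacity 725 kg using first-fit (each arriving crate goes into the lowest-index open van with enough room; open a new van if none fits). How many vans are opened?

4

  75 → van 1 (new)  [load 75/725]
  75 → van 1  [load 150/725]
  225 → van 1  [load 375/725]
  150 → van 1  [load 525/725]
  250 → van 2 (new)  [load 250/725]
  175 → van 1  [load 700/725]
  250 → van 2  [load 500/725]
  75 → van 2  [load 575/725]
  600 → van 3 (new)  [load 600/725]
  250 → van 4 (new)  [load 250/725]
4 vans opened.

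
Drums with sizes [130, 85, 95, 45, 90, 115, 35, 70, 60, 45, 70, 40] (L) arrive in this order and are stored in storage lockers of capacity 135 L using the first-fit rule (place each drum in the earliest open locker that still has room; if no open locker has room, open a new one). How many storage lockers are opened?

  130 → locker 1 (new)  [load 130/135]
  85 → locker 2 (new)  [load 85/135]
  95 → locker 3 (new)  [load 95/135]
  45 → locker 2  [load 130/135]
  90 → locker 4 (new)  [load 90/135]
  115 → locker 5 (new)  [load 115/135]
  35 → locker 3  [load 130/135]
  70 → locker 6 (new)  [load 70/135]
  60 → locker 6  [load 130/135]
  45 → locker 4  [load 135/135]
  70 → locker 7 (new)  [load 70/135]
  40 → locker 7  [load 110/135]
7 storage lockers opened.

7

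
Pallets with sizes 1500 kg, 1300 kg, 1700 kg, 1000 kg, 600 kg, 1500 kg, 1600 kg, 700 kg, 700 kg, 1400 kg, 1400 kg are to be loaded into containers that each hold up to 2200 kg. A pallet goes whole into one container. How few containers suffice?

8

Total = 1700 + 1600 + 1500 + 1500 + 1400 + 1400 + 1300 + 1000 + 700 + 700 + 600 = 13400 kg.
Lower bound: ⌈13400/2200⌉ = 7 containers.
A packing using 8 containers:
  container 1: 1700 = 1700
  container 2: 1600 + 600 = 2200
  container 3: 1500 + 700 = 2200
  container 4: 1500 + 700 = 2200
  container 5: 1400 = 1400
  container 6: 1400 = 1400
  container 7: 1300 = 1300
  container 8: 1000 = 1000
No arrangement into 7 containers stays within capacity, so 8 is optimal.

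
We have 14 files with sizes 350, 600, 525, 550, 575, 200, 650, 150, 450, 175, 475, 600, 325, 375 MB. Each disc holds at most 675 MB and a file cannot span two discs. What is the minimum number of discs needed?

Total = 650 + 600 + 600 + 575 + 550 + 525 + 475 + 450 + 375 + 350 + 325 + 200 + 175 + 150 = 6000 MB.
Lower bound: ⌈6000/675⌉ = 9 discs.
Also, 10 files each exceed 675/2 MB, and no two of those can share a disc, so at least 10 discs are needed.
A packing using 10 discs:
  disc 1: 650 = 650
  disc 2: 600 = 600
  disc 3: 600 = 600
  disc 4: 575 = 575
  disc 5: 550 = 550
  disc 6: 525 + 150 = 675
  disc 7: 475 + 200 = 675
  disc 8: 450 + 175 = 625
  disc 9: 375 = 375
  disc 10: 350 + 325 = 675
This matches the lower bound, so 10 is optimal.

10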